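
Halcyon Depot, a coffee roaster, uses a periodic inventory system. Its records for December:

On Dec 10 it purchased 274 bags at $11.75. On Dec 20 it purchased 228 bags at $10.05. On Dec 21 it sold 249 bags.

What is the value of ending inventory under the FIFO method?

Ending inventory = $2,585.15

Dec 21, 249 sold [FIFO — oldest first]: 249 @ $11.75 = $2,925.75
Ending inventory: 25 @ $11.75 + 228 @ $10.05 = $2,585.15
Check: goods available $5,510.90 = COGS $2,925.75 + ending $2,585.15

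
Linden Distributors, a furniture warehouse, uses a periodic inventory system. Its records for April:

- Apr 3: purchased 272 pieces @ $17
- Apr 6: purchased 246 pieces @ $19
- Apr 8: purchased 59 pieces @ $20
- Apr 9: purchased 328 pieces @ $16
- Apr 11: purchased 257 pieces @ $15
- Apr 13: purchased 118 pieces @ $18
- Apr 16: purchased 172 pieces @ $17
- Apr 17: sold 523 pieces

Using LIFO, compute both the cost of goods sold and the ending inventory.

COGS = $8,543; ending inventory = $16,086

Apr 17, 523 sold [LIFO — newest first]: 172 @ $17 + 118 @ $18 + 233 @ $15 = $8,543
Ending inventory: 272 @ $17 + 246 @ $19 + 59 @ $20 + 328 @ $16 + 24 @ $15 = $16,086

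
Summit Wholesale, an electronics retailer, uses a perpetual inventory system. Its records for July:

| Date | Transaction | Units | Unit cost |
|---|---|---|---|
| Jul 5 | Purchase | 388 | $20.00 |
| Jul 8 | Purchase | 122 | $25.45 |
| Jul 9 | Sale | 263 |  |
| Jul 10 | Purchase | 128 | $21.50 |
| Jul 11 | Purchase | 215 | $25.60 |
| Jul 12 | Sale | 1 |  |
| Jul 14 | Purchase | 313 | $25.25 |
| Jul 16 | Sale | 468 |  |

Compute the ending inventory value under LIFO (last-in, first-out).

Ending inventory = $9,202.40

Jul 9, 263 sold [LIFO — newest first]: 122 @ $25.45 + 141 @ $20.00 = $5,924.90
Jul 12, 1 sold [LIFO — newest first]: 1 @ $25.60 = $25.60
Jul 16, 468 sold [LIFO — newest first]: 313 @ $25.25 + 155 @ $25.60 = $11,871.25
Total COGS = $5,924.90 + $25.60 + $11,871.25 = $17,821.75
Ending inventory: 247 @ $20.00 + 128 @ $21.50 + 59 @ $25.60 = $9,202.40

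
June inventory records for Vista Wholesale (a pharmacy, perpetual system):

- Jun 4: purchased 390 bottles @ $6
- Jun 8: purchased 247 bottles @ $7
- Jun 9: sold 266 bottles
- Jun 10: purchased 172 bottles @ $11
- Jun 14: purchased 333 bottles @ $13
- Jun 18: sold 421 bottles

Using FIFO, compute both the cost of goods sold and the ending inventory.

Jun 9, 266 sold [FIFO — oldest first]: 266 @ $6 = $1,596
Jun 18, 421 sold [FIFO — oldest first]: 124 @ $6 + 247 @ $7 + 50 @ $11 = $3,023
Total COGS = $1,596 + $3,023 = $4,619
Ending inventory: 122 @ $11 + 333 @ $13 = $5,671

COGS = $4,619; ending inventory = $5,671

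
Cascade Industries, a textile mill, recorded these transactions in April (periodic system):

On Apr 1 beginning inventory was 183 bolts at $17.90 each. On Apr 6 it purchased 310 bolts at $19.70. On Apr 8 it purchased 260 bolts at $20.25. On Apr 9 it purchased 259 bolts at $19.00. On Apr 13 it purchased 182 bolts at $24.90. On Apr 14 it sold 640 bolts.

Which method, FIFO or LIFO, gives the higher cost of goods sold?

FIFO COGS: 183 @ $17.90 + 310 @ $19.70 + 147 @ $20.25 = $12,359.45
LIFO COGS: 182 @ $24.90 + 259 @ $19.00 + 199 @ $20.25 = $13,482.55

LIFO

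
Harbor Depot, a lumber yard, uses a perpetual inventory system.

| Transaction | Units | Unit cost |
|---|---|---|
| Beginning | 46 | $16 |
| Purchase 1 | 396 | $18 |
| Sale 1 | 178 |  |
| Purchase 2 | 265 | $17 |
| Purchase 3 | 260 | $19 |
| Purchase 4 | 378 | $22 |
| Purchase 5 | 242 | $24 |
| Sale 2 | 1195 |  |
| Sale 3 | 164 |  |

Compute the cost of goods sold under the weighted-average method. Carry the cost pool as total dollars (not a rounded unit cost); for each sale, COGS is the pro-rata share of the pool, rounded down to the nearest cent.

COGS = $30,429.94

After Beginning: 46 on hand, pool $736.00 (≈ $16.0000 each)
After Purchase 1: 442 on hand, pool $7,864.00 (≈ $17.7919 each)
Sale 1, sell 178: 178/442 × $7,864.00 → $3,166.95
After Purchase 2: 529 on hand, pool $9,202.05 (≈ $17.3952 each)
After Purchase 3: 789 on hand, pool $14,142.05 (≈ $17.9240 each)
After Purchase 4: 1167 on hand, pool $22,458.05 (≈ $19.2443 each)
After Purchase 5: 1409 on hand, pool $28,266.05 (≈ $20.0611 each)
Sale 2, sell 1195: 1195/1409 × $28,266.05 → $23,972.98
Sale 3, sell 164: 164/214 × $4,293.07 → $3,290.01
Total COGS = $3,166.95 + $23,972.98 + $3,290.01 = $30,429.94
Ending inventory (cost pool remaining) = $1,003.06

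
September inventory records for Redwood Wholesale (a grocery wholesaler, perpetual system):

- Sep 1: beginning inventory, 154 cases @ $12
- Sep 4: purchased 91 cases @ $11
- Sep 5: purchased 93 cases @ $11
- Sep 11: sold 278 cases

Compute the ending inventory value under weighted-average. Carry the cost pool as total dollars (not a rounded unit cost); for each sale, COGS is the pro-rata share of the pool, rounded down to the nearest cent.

Ending inventory = $687.34

After Sep 1: 154 on hand, pool $1,848.00 (≈ $12.0000 each)
After Sep 4: 245 on hand, pool $2,849.00 (≈ $11.6286 each)
After Sep 5: 338 on hand, pool $3,872.00 (≈ $11.4556 each)
Sep 11, sell 278: 278/338 × $3,872.00 → $3,184.66
Ending inventory (cost pool remaining) = $687.34
Check: goods available $3,872.00 = COGS $3,184.66 + ending $687.34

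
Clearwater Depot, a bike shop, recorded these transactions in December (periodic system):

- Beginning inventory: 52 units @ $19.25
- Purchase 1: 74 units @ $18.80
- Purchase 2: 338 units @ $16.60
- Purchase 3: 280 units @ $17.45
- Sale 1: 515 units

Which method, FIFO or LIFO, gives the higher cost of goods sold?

FIFO COGS: 52 @ $19.25 + 74 @ $18.80 + 338 @ $16.60 + 51 @ $17.45 = $8,892.95
LIFO COGS: 280 @ $17.45 + 235 @ $16.60 = $8,787.00

FIFO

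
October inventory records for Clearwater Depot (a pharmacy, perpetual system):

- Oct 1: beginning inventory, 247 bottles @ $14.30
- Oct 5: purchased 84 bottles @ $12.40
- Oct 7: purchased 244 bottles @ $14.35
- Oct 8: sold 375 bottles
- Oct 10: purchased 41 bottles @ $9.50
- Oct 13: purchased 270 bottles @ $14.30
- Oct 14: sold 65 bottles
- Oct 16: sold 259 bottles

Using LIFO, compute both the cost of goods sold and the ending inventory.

COGS = $9,651.50; ending inventory = $2,674.10

Oct 8, 375 sold [LIFO — newest first]: 244 @ $14.35 + 84 @ $12.40 + 47 @ $14.30 = $5,215.10
Oct 14, 65 sold [LIFO — newest first]: 65 @ $14.30 = $929.50
Oct 16, 259 sold [LIFO — newest first]: 205 @ $14.30 + 41 @ $9.50 + 13 @ $14.30 = $3,506.90
Total COGS = $5,215.10 + $929.50 + $3,506.90 = $9,651.50
Ending inventory: 187 @ $14.30 = $2,674.10
Check: goods available $12,325.60 = COGS $9,651.50 + ending $2,674.10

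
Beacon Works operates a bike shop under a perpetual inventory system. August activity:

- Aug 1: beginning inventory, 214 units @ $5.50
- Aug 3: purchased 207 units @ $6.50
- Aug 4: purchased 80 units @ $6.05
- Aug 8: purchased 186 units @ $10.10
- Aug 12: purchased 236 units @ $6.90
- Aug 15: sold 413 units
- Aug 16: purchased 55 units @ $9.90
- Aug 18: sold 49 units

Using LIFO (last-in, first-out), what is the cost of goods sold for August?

COGS = $3,901.20

Aug 15, 413 sold [LIFO — newest first]: 236 @ $6.90 + 177 @ $10.10 = $3,416.10
Aug 18, 49 sold [LIFO — newest first]: 49 @ $9.90 = $485.10
Total COGS = $3,416.10 + $485.10 = $3,901.20
Ending inventory: 214 @ $5.50 + 207 @ $6.50 + 80 @ $6.05 + 9 @ $10.10 + 6 @ $9.90 = $3,156.80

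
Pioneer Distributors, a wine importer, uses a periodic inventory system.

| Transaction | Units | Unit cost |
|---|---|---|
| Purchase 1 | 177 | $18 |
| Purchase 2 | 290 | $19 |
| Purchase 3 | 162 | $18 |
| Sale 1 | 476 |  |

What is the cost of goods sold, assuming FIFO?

Sale 1 (476) [FIFO — oldest first]: 177 @ $18 + 290 @ $19 + 9 @ $18 = $8,858
Ending inventory: 153 @ $18 = $2,754
Check: goods available $11,612 = COGS $8,858 + ending $2,754

COGS = $8,858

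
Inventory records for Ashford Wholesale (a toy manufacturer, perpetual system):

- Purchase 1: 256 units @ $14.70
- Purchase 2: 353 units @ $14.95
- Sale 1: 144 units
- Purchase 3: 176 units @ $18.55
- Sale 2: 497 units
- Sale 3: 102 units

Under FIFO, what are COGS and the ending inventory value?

Sale 1 (144) [FIFO — oldest first]: 144 @ $14.70 = $2,116.80
Sale 2 (497) [FIFO — oldest first]: 112 @ $14.70 + 353 @ $14.95 + 32 @ $18.55 = $7,517.35
Sale 3 (102) [FIFO — oldest first]: 102 @ $18.55 = $1,892.10
Total COGS = $2,116.80 + $7,517.35 + $1,892.10 = $11,526.25
Ending inventory: 42 @ $18.55 = $779.10

COGS = $11,526.25; ending inventory = $779.10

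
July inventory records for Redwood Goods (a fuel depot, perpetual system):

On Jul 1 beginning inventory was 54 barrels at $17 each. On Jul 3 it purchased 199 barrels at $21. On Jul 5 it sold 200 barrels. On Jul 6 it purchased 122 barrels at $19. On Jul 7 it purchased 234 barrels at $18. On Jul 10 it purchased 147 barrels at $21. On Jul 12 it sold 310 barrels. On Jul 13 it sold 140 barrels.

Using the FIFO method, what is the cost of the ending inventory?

Ending inventory = $2,226

Jul 5, 200 sold [FIFO — oldest first]: 54 @ $17 + 146 @ $21 = $3,984
Jul 12, 310 sold [FIFO — oldest first]: 53 @ $21 + 122 @ $19 + 135 @ $18 = $5,861
Jul 13, 140 sold [FIFO — oldest first]: 99 @ $18 + 41 @ $21 = $2,643
Total COGS = $3,984 + $5,861 + $2,643 = $12,488
Ending inventory: 106 @ $21 = $2,226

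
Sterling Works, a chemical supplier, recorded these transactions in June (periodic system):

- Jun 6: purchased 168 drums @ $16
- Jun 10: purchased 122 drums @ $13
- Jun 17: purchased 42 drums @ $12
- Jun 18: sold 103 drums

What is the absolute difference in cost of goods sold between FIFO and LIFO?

$351

FIFO COGS: 103 @ $16 = $1,648
LIFO COGS: 42 @ $12 + 61 @ $13 = $1,297
Difference = |$1,648 − $1,297| = $351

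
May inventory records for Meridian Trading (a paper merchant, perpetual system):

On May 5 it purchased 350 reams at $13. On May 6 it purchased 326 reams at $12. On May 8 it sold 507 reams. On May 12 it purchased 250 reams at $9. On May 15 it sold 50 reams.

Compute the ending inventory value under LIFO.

May 8, 507 sold [LIFO — newest first]: 326 @ $12 + 181 @ $13 = $6,265
May 15, 50 sold [LIFO — newest first]: 50 @ $9 = $450
Total COGS = $6,265 + $450 = $6,715
Ending inventory: 169 @ $13 + 200 @ $9 = $3,997

Ending inventory = $3,997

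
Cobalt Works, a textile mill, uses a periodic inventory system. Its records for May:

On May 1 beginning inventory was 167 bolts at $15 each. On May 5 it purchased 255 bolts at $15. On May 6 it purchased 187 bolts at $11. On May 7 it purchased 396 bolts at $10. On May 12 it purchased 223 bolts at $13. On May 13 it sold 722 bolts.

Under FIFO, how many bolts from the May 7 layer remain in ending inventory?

May 13, 722 sold [FIFO — oldest first]: 167 @ $15 + 255 @ $15 + 187 @ $11 + 113 @ $10 = $9,517
Ending inventory: 283 @ $10 + 223 @ $13 = $5,729

283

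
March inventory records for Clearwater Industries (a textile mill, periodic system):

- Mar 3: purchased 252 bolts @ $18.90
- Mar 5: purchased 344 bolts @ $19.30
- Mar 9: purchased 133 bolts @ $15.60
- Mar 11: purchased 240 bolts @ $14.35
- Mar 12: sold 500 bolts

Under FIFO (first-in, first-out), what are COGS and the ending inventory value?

Mar 12, 500 sold [FIFO — oldest first]: 252 @ $18.90 + 248 @ $19.30 = $9,549.20
Ending inventory: 96 @ $19.30 + 133 @ $15.60 + 240 @ $14.35 = $7,371.60
Check: goods available $16,920.80 = COGS $9,549.20 + ending $7,371.60

COGS = $9,549.20; ending inventory = $7,371.60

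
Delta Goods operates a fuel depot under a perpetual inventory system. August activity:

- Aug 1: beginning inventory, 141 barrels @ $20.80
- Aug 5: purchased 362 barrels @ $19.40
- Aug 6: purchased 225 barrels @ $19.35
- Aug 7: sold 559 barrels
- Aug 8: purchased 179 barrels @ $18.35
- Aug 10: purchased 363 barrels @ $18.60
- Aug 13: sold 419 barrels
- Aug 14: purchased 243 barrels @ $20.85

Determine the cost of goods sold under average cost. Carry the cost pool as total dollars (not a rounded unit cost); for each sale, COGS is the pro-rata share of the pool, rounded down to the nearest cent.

After Aug 1: 141 on hand, pool $2,932.80 (≈ $20.8000 each)
After Aug 5: 503 on hand, pool $9,955.60 (≈ $19.7924 each)
After Aug 6: 728 on hand, pool $14,309.35 (≈ $19.6557 each)
Aug 7, sell 559: 559/728 × $14,309.35 → $10,987.53
After Aug 8: 348 on hand, pool $6,606.47 (≈ $18.9841 each)
After Aug 10: 711 on hand, pool $13,358.27 (≈ $18.7880 each)
Aug 13, sell 419: 419/711 × $13,358.27 → $7,872.17
After Aug 14: 535 on hand, pool $10,552.65 (≈ $19.7246 each)
Total COGS = $10,987.53 + $7,872.17 = $18,859.70
Ending inventory (cost pool remaining) = $10,552.65

COGS = $18,859.70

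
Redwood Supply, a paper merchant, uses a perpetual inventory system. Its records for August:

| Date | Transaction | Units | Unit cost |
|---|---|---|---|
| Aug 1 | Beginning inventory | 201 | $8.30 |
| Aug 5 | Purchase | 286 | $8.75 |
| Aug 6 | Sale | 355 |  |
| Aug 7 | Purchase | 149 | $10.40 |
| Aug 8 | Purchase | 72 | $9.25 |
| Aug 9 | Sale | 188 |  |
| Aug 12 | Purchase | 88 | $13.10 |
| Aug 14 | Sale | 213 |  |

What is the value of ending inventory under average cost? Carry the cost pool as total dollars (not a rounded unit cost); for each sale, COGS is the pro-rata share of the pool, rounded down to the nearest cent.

After Aug 1: 201 on hand, pool $1,668.30 (≈ $8.3000 each)
After Aug 5: 487 on hand, pool $4,170.80 (≈ $8.5643 each)
Aug 6, sell 355: 355/487 × $4,170.80 → $3,040.31
After Aug 7: 281 on hand, pool $2,680.09 (≈ $9.5377 each)
After Aug 8: 353 on hand, pool $3,346.09 (≈ $9.4790 each)
Aug 9, sell 188: 188/353 × $3,346.09 → $1,782.05
After Aug 12: 253 on hand, pool $2,716.84 (≈ $10.7385 each)
Aug 14, sell 213: 213/253 × $2,716.84 → $2,287.30
Total COGS = $3,040.31 + $1,782.05 + $2,287.30 = $7,109.66
Ending inventory (cost pool remaining) = $429.54

Ending inventory = $429.54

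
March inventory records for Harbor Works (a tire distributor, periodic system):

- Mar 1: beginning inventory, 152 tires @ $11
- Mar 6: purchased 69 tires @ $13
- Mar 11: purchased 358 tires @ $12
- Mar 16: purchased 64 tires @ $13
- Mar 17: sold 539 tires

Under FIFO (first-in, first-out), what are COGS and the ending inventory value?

COGS = $6,385; ending inventory = $1,312

Mar 17, 539 sold [FIFO — oldest first]: 152 @ $11 + 69 @ $13 + 318 @ $12 = $6,385
Ending inventory: 40 @ $12 + 64 @ $13 = $1,312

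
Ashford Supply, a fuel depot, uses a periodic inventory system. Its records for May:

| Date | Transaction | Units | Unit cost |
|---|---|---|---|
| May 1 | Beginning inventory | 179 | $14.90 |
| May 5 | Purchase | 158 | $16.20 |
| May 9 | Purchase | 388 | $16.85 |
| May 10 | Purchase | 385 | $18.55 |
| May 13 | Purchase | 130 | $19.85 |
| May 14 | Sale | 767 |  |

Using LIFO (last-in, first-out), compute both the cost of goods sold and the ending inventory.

May 14, 767 sold [LIFO — newest first]: 130 @ $19.85 + 385 @ $18.55 + 252 @ $16.85 = $13,968.45
Ending inventory: 179 @ $14.90 + 158 @ $16.20 + 136 @ $16.85 = $7,518.30
Check: goods available $21,486.75 = COGS $13,968.45 + ending $7,518.30

COGS = $13,968.45; ending inventory = $7,518.30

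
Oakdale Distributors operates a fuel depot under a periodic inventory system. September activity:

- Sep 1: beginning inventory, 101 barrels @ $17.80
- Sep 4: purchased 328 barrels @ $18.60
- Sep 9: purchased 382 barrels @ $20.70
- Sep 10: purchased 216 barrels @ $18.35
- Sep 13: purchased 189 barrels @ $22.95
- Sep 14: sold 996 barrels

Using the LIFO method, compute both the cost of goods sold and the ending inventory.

COGS = $20,095.95; ending inventory = $4,011.20

Sep 14, 996 sold [LIFO — newest first]: 189 @ $22.95 + 216 @ $18.35 + 382 @ $20.70 + 209 @ $18.60 = $20,095.95
Ending inventory: 101 @ $17.80 + 119 @ $18.60 = $4,011.20
Check: goods available $24,107.15 = COGS $20,095.95 + ending $4,011.20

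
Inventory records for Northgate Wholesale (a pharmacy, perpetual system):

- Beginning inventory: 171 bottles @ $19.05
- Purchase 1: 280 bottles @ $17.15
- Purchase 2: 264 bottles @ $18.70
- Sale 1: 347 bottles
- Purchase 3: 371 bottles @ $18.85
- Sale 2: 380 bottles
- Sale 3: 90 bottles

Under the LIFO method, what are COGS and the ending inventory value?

COGS = $15,051.45; ending inventory = $4,938.25

Sale 1 (347) [LIFO — newest first]: 264 @ $18.70 + 83 @ $17.15 = $6,360.25
Sale 2 (380) [LIFO — newest first]: 371 @ $18.85 + 9 @ $17.15 = $7,147.70
Sale 3 (90) [LIFO — newest first]: 90 @ $17.15 = $1,543.50
Total COGS = $6,360.25 + $7,147.70 + $1,543.50 = $15,051.45
Ending inventory: 171 @ $19.05 + 98 @ $17.15 = $4,938.25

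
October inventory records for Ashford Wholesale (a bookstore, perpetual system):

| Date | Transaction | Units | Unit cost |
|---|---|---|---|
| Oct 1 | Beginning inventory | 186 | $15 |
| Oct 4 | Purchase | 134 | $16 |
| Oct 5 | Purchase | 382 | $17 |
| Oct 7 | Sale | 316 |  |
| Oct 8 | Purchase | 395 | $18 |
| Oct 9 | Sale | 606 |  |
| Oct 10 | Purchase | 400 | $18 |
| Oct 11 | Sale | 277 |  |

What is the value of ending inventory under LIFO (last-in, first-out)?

Ending inventory = $4,839

Oct 7, 316 sold [LIFO — newest first]: 316 @ $17 = $5,372
Oct 9, 606 sold [LIFO — newest first]: 395 @ $18 + 66 @ $17 + 134 @ $16 + 11 @ $15 = $10,541
Oct 11, 277 sold [LIFO — newest first]: 277 @ $18 = $4,986
Total COGS = $5,372 + $10,541 + $4,986 = $20,899
Ending inventory: 175 @ $15 + 123 @ $18 = $4,839
Check: goods available $25,738 = COGS $20,899 + ending $4,839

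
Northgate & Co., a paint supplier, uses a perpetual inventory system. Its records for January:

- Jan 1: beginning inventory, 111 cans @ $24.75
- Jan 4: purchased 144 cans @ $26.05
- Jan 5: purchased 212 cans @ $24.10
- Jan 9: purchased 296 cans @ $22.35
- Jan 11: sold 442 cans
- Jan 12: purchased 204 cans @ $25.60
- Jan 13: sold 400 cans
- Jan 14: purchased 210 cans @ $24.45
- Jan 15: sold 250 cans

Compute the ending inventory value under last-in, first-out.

Ending inventory = $2,103.75

Jan 11, 442 sold [LIFO — newest first]: 296 @ $22.35 + 146 @ $24.10 = $10,134.20
Jan 13, 400 sold [LIFO — newest first]: 204 @ $25.60 + 66 @ $24.10 + 130 @ $26.05 = $10,199.50
Jan 15, 250 sold [LIFO — newest first]: 210 @ $24.45 + 14 @ $26.05 + 26 @ $24.75 = $6,142.70
Total COGS = $10,134.20 + $10,199.50 + $6,142.70 = $26,476.40
Ending inventory: 85 @ $24.75 = $2,103.75
Check: goods available $28,580.15 = COGS $26,476.40 + ending $2,103.75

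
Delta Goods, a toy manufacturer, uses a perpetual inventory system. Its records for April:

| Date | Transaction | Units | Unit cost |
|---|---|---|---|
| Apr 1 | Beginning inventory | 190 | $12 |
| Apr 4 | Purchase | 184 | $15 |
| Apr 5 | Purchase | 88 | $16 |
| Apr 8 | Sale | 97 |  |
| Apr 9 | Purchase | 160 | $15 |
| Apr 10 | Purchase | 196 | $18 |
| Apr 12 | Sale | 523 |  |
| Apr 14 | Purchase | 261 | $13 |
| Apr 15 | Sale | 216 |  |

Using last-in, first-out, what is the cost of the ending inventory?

Apr 8, 97 sold [LIFO — newest first]: 88 @ $16 + 9 @ $15 = $1,543
Apr 12, 523 sold [LIFO — newest first]: 196 @ $18 + 160 @ $15 + 167 @ $15 = $8,433
Apr 15, 216 sold [LIFO — newest first]: 216 @ $13 = $2,808
Total COGS = $1,543 + $8,433 + $2,808 = $12,784
Ending inventory: 190 @ $12 + 8 @ $15 + 45 @ $13 = $2,985

Ending inventory = $2,985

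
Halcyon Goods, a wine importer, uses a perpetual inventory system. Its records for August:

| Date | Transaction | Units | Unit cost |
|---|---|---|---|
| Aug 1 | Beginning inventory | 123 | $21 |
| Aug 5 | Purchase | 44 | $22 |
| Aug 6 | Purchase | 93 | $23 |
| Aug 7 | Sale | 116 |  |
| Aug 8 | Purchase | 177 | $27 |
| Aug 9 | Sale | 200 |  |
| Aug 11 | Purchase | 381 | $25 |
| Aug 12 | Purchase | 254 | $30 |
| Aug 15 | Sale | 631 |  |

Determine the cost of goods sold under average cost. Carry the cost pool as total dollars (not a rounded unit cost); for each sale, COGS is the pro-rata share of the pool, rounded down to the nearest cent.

COGS = $24,284.90

After Aug 1: 123 on hand, pool $2,583.00 (≈ $21.0000 each)
After Aug 5: 167 on hand, pool $3,551.00 (≈ $21.2635 each)
After Aug 6: 260 on hand, pool $5,690.00 (≈ $21.8846 each)
Aug 7, sell 116: 116/260 × $5,690.00 → $2,538.61
After Aug 8: 321 on hand, pool $7,930.39 (≈ $24.7053 each)
Aug 9, sell 200: 200/321 × $7,930.39 → $4,941.05
After Aug 11: 502 on hand, pool $12,514.34 (≈ $24.9290 each)
After Aug 12: 756 on hand, pool $20,134.34 (≈ $26.6327 each)
Aug 15, sell 631: 631/756 × $20,134.34 → $16,805.24
Total COGS = $2,538.61 + $4,941.05 + $16,805.24 = $24,284.90
Ending inventory (cost pool remaining) = $3,329.10
Check: goods available $27,614.00 = COGS $24,284.90 + ending $3,329.10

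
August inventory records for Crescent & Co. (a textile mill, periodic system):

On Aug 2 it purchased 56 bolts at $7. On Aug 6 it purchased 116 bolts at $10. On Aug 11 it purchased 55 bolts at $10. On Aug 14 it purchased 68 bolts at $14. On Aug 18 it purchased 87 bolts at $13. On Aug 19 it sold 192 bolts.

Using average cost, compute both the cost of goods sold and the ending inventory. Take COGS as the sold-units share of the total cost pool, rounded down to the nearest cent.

COGS = $2,103.45; ending inventory = $2,081.55

Aug 19, sell 192: 192/382 × $4,185.00 → $2,103.45
Ending inventory (cost pool remaining) = $2,081.55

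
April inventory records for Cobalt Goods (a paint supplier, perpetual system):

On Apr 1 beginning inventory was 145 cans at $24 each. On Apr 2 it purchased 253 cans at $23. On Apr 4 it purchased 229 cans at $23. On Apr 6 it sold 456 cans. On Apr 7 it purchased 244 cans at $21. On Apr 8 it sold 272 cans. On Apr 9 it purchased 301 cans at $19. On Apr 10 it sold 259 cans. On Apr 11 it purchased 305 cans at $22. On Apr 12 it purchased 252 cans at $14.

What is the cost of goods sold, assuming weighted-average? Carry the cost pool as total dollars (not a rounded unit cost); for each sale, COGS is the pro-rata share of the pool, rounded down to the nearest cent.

After Apr 1: 145 on hand, pool $3,480.00 (≈ $24.0000 each)
After Apr 2: 398 on hand, pool $9,299.00 (≈ $23.3643 each)
After Apr 4: 627 on hand, pool $14,566.00 (≈ $23.2313 each)
Apr 6, sell 456: 456/627 × $14,566.00 → $10,593.45
After Apr 7: 415 on hand, pool $9,096.55 (≈ $21.9194 each)
Apr 8, sell 272: 272/415 × $9,096.55 → $5,962.07
After Apr 9: 444 on hand, pool $8,853.48 (≈ $19.9403 each)
Apr 10, sell 259: 259/444 × $8,853.48 → $5,164.53
After Apr 11: 490 on hand, pool $10,398.95 (≈ $21.2223 each)
After Apr 12: 742 on hand, pool $13,926.95 (≈ $18.7695 each)
Total COGS = $10,593.45 + $5,962.07 + $5,164.53 = $21,720.05
Ending inventory (cost pool remaining) = $13,926.95
Check: goods available $35,647.00 = COGS $21,720.05 + ending $13,926.95

COGS = $21,720.05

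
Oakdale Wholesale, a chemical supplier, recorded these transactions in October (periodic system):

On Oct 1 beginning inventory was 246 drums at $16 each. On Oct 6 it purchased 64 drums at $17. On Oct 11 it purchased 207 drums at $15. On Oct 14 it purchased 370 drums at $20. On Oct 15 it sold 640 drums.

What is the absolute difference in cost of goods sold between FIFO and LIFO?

FIFO COGS: 246 @ $16 + 64 @ $17 + 207 @ $15 + 123 @ $20 = $10,589
LIFO COGS: 370 @ $20 + 207 @ $15 + 63 @ $17 = $11,576
Difference = |$10,589 − $11,576| = $987

$987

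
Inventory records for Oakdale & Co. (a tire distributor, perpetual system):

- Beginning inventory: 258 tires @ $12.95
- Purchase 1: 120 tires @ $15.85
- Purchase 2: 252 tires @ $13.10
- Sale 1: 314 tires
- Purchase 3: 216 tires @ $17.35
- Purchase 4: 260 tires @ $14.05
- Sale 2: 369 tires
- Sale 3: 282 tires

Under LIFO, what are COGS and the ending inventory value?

COGS = $14,118.95; ending inventory = $1,825.95

Sale 1 (314) [LIFO — newest first]: 252 @ $13.10 + 62 @ $15.85 = $4,283.90
Sale 2 (369) [LIFO — newest first]: 260 @ $14.05 + 109 @ $17.35 = $5,544.15
Sale 3 (282) [LIFO — newest first]: 107 @ $17.35 + 58 @ $15.85 + 117 @ $12.95 = $4,290.90
Total COGS = $4,283.90 + $5,544.15 + $4,290.90 = $14,118.95
Ending inventory: 141 @ $12.95 = $1,825.95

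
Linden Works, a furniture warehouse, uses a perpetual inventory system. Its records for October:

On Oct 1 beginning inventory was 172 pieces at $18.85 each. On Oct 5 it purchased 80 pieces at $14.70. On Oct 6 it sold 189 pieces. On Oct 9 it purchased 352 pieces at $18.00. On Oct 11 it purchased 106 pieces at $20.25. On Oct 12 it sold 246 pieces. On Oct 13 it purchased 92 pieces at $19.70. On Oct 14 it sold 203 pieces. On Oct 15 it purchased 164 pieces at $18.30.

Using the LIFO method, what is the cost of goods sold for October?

Oct 6, 189 sold [LIFO — newest first]: 80 @ $14.70 + 109 @ $18.85 = $3,230.65
Oct 12, 246 sold [LIFO — newest first]: 106 @ $20.25 + 140 @ $18.00 = $4,666.50
Oct 14, 203 sold [LIFO — newest first]: 92 @ $19.70 + 111 @ $18.00 = $3,810.40
Total COGS = $3,230.65 + $4,666.50 + $3,810.40 = $11,707.55
Ending inventory: 63 @ $18.85 + 101 @ $18.00 + 164 @ $18.30 = $6,006.75

COGS = $11,707.55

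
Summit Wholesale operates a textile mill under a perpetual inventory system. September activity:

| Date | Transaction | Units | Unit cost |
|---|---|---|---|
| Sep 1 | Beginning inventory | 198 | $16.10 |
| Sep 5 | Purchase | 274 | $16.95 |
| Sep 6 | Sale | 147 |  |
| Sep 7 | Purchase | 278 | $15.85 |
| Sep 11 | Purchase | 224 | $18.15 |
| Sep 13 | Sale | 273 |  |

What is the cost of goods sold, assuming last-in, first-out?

Sep 6, 147 sold [LIFO — newest first]: 147 @ $16.95 = $2,491.65
Sep 13, 273 sold [LIFO — newest first]: 224 @ $18.15 + 49 @ $15.85 = $4,842.25
Total COGS = $2,491.65 + $4,842.25 = $7,333.90
Ending inventory: 198 @ $16.10 + 127 @ $16.95 + 229 @ $15.85 = $8,970.10
Check: goods available $16,304.00 = COGS $7,333.90 + ending $8,970.10

COGS = $7,333.90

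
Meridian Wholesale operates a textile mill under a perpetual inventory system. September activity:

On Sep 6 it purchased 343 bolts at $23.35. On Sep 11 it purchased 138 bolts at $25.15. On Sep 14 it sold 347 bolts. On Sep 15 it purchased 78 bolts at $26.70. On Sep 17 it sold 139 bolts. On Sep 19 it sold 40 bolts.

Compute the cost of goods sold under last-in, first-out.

Sep 14, 347 sold [LIFO — newest first]: 138 @ $25.15 + 209 @ $23.35 = $8,350.85
Sep 17, 139 sold [LIFO — newest first]: 78 @ $26.70 + 61 @ $23.35 = $3,506.95
Sep 19, 40 sold [LIFO — newest first]: 40 @ $23.35 = $934.00
Total COGS = $8,350.85 + $3,506.95 + $934.00 = $12,791.80
Ending inventory: 33 @ $23.35 = $770.55
Check: goods available $13,562.35 = COGS $12,791.80 + ending $770.55

COGS = $12,791.80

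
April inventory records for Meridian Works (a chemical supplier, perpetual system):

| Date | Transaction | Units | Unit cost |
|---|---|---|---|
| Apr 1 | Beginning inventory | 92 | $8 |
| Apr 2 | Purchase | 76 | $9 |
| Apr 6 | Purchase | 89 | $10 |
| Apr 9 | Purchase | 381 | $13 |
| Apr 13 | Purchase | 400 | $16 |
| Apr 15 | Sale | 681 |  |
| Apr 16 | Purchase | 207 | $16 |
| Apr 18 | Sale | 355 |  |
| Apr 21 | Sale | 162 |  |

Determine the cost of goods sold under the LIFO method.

Apr 15, 681 sold [LIFO — newest first]: 400 @ $16 + 281 @ $13 = $10,053
Apr 18, 355 sold [LIFO — newest first]: 207 @ $16 + 100 @ $13 + 48 @ $10 = $5,092
Apr 21, 162 sold [LIFO — newest first]: 41 @ $10 + 76 @ $9 + 45 @ $8 = $1,454
Total COGS = $10,053 + $5,092 + $1,454 = $16,599
Ending inventory: 47 @ $8 = $376

COGS = $16,599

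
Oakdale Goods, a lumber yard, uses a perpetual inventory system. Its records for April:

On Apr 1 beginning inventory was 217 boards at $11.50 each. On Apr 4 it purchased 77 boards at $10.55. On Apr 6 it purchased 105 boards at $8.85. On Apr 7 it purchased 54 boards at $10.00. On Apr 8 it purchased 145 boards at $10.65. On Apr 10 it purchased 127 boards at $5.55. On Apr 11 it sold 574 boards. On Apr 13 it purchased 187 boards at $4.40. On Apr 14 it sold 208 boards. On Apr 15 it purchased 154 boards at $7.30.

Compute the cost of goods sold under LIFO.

COGS = $6,354.00

Apr 11, 574 sold [LIFO — newest first]: 127 @ $5.55 + 145 @ $10.65 + 54 @ $10.00 + 105 @ $8.85 + 77 @ $10.55 + 66 @ $11.50 = $5,289.70
Apr 14, 208 sold [LIFO — newest first]: 187 @ $4.40 + 21 @ $11.50 = $1,064.30
Total COGS = $5,289.70 + $1,064.30 = $6,354.00
Ending inventory: 130 @ $11.50 + 154 @ $7.30 = $2,619.20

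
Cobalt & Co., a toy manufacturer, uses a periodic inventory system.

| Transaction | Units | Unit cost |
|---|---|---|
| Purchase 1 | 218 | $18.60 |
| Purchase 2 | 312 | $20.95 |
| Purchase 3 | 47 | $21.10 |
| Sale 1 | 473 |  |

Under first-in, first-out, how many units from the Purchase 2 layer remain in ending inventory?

57

Sale 1 (473) [FIFO — oldest first]: 218 @ $18.60 + 255 @ $20.95 = $9,397.05
Ending inventory: 57 @ $20.95 + 47 @ $21.10 = $2,185.85
Check: goods available $11,582.90 = COGS $9,397.05 + ending $2,185.85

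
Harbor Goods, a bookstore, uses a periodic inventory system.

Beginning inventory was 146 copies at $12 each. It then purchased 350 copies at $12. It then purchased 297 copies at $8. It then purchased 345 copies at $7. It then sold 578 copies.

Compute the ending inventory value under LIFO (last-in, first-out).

Sale 1 (578) [LIFO — newest first]: 345 @ $7 + 233 @ $8 = $4,279
Ending inventory: 146 @ $12 + 350 @ $12 + 64 @ $8 = $6,464

Ending inventory = $6,464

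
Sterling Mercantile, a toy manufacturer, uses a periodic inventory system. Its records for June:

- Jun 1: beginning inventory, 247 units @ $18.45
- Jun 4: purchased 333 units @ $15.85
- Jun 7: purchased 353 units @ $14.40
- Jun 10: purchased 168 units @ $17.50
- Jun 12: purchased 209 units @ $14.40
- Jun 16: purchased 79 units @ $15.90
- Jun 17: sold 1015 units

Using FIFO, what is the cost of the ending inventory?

Jun 17, 1015 sold [FIFO — oldest first]: 247 @ $18.45 + 333 @ $15.85 + 353 @ $14.40 + 82 @ $17.50 = $16,353.40
Ending inventory: 86 @ $17.50 + 209 @ $14.40 + 79 @ $15.90 = $5,770.70
Check: goods available $22,124.10 = COGS $16,353.40 + ending $5,770.70

Ending inventory = $5,770.70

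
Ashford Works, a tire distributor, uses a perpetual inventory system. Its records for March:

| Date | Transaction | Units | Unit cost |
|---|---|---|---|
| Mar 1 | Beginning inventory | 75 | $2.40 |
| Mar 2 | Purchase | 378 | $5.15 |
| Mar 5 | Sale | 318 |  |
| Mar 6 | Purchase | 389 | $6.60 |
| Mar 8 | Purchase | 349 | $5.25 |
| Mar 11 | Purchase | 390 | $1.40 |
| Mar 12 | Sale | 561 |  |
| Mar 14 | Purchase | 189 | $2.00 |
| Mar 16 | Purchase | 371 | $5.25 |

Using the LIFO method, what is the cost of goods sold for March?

Mar 5, 318 sold [LIFO — newest first]: 318 @ $5.15 = $1,637.70
Mar 12, 561 sold [LIFO — newest first]: 390 @ $1.40 + 171 @ $5.25 = $1,443.75
Total COGS = $1,637.70 + $1,443.75 = $3,081.45
Ending inventory: 75 @ $2.40 + 60 @ $5.15 + 389 @ $6.60 + 178 @ $5.25 + 189 @ $2.00 + 371 @ $5.25 = $6,316.65

COGS = $3,081.45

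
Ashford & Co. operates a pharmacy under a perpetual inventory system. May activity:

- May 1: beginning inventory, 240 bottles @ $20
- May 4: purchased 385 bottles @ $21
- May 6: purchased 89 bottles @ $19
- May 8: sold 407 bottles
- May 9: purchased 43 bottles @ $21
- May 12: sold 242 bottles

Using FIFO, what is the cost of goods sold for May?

COGS = $13,341

May 8, 407 sold [FIFO — oldest first]: 240 @ $20 + 167 @ $21 = $8,307
May 12, 242 sold [FIFO — oldest first]: 218 @ $21 + 24 @ $19 = $5,034
Total COGS = $8,307 + $5,034 = $13,341
Ending inventory: 65 @ $19 + 43 @ $21 = $2,138
Check: goods available $15,479 = COGS $13,341 + ending $2,138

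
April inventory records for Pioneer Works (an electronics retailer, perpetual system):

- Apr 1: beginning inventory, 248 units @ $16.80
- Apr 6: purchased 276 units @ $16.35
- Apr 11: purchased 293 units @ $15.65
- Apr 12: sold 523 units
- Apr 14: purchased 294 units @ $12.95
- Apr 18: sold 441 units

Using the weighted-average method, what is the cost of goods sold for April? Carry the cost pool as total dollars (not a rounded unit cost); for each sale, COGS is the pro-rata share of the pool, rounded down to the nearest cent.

COGS = $14,926.61

After Apr 1: 248 on hand, pool $4,166.40 (≈ $16.8000 each)
After Apr 6: 524 on hand, pool $8,679.00 (≈ $16.5630 each)
After Apr 11: 817 on hand, pool $13,264.45 (≈ $16.2356 each)
Apr 12, sell 523: 523/817 × $13,264.45 → $8,491.19
After Apr 14: 588 on hand, pool $8,580.56 (≈ $14.5928 each)
Apr 18, sell 441: 441/588 × $8,580.56 → $6,435.42
Total COGS = $8,491.19 + $6,435.42 = $14,926.61
Ending inventory (cost pool remaining) = $2,145.14
Check: goods available $17,071.75 = COGS $14,926.61 + ending $2,145.14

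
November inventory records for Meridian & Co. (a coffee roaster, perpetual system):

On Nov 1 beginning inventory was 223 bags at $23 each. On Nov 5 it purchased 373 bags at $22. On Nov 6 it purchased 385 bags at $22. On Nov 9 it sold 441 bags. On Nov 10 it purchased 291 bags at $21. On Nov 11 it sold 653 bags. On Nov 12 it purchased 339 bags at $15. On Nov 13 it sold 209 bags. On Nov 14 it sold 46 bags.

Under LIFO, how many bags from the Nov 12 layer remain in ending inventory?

Nov 9, 441 sold [LIFO — newest first]: 385 @ $22 + 56 @ $22 = $9,702
Nov 11, 653 sold [LIFO — newest first]: 291 @ $21 + 317 @ $22 + 45 @ $23 = $14,120
Nov 13, 209 sold [LIFO — newest first]: 209 @ $15 = $3,135
Nov 14, 46 sold [LIFO — newest first]: 46 @ $15 = $690
Total COGS = $9,702 + $14,120 + $3,135 + $690 = $27,647
Ending inventory: 178 @ $23 + 84 @ $15 = $5,354

84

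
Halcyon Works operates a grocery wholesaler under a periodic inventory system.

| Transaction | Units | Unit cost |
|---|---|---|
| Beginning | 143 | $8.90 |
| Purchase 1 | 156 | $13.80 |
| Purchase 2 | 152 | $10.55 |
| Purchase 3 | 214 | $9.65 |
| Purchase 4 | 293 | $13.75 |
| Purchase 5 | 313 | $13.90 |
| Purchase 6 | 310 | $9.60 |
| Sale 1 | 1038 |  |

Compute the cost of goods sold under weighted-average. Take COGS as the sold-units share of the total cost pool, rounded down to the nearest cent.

Sale 1, sell 1038: 1038/1581 × $18,449.65 → $12,113.05
Ending inventory (cost pool remaining) = $6,336.60
Check: goods available $18,449.65 = COGS $12,113.05 + ending $6,336.60

COGS = $12,113.05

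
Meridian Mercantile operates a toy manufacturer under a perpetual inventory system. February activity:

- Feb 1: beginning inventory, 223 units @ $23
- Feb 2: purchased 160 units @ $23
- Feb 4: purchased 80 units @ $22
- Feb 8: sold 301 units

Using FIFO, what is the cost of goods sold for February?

Feb 8, 301 sold [FIFO — oldest first]: 223 @ $23 + 78 @ $23 = $6,923
Ending inventory: 82 @ $23 + 80 @ $22 = $3,646

COGS = $6,923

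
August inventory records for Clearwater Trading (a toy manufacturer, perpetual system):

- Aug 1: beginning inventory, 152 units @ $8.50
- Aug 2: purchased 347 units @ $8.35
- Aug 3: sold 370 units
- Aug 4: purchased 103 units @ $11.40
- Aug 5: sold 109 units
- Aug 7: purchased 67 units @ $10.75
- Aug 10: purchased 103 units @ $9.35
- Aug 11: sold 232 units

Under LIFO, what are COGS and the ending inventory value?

COGS = $6,528.45; ending inventory = $518.50

Aug 3, 370 sold [LIFO — newest first]: 347 @ $8.35 + 23 @ $8.50 = $3,092.95
Aug 5, 109 sold [LIFO — newest first]: 103 @ $11.40 + 6 @ $8.50 = $1,225.20
Aug 11, 232 sold [LIFO — newest first]: 103 @ $9.35 + 67 @ $10.75 + 62 @ $8.50 = $2,210.30
Total COGS = $3,092.95 + $1,225.20 + $2,210.30 = $6,528.45
Ending inventory: 61 @ $8.50 = $518.50
Check: goods available $7,046.95 = COGS $6,528.45 + ending $518.50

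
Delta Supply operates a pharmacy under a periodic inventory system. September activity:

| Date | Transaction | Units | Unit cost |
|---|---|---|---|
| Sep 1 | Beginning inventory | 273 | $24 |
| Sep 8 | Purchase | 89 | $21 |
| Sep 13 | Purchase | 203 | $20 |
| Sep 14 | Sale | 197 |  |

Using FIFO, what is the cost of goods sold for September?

COGS = $4,728

Sep 14, 197 sold [FIFO — oldest first]: 197 @ $24 = $4,728
Ending inventory: 76 @ $24 + 89 @ $21 + 203 @ $20 = $7,753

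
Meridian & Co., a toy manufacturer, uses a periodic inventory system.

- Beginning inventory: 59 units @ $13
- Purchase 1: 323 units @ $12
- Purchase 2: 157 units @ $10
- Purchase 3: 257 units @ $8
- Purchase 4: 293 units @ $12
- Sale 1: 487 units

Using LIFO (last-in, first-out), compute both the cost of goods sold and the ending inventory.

Sale 1 (487) [LIFO — newest first]: 293 @ $12 + 194 @ $8 = $5,068
Ending inventory: 59 @ $13 + 323 @ $12 + 157 @ $10 + 63 @ $8 = $6,717
Check: goods available $11,785 = COGS $5,068 + ending $6,717

COGS = $5,068; ending inventory = $6,717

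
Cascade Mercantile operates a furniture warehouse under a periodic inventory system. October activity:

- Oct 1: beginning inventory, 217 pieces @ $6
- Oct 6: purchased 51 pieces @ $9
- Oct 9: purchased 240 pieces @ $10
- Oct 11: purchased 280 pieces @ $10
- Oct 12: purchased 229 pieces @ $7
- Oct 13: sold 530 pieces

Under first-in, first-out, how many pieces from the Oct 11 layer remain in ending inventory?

Oct 13, 530 sold [FIFO — oldest first]: 217 @ $6 + 51 @ $9 + 240 @ $10 + 22 @ $10 = $4,381
Ending inventory: 258 @ $10 + 229 @ $7 = $4,183

258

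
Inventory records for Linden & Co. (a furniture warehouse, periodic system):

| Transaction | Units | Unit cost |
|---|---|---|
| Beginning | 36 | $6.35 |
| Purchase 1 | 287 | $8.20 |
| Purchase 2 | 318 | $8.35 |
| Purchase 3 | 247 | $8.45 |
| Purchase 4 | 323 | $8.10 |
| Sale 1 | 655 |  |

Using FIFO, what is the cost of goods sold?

Sale 1 (655) [FIFO — oldest first]: 36 @ $6.35 + 287 @ $8.20 + 318 @ $8.35 + 14 @ $8.45 = $5,355.60
Ending inventory: 233 @ $8.45 + 323 @ $8.10 = $4,585.15
Check: goods available $9,940.75 = COGS $5,355.60 + ending $4,585.15

COGS = $5,355.60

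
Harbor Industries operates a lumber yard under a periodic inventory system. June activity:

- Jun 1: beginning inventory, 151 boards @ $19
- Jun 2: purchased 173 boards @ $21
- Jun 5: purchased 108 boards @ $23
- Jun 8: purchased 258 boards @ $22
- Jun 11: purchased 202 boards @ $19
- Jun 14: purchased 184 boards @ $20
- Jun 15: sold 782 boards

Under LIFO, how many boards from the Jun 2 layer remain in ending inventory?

143

Jun 15, 782 sold [LIFO — newest first]: 184 @ $20 + 202 @ $19 + 258 @ $22 + 108 @ $23 + 30 @ $21 = $16,308
Ending inventory: 151 @ $19 + 143 @ $21 = $5,872
Check: goods available $22,180 = COGS $16,308 + ending $5,872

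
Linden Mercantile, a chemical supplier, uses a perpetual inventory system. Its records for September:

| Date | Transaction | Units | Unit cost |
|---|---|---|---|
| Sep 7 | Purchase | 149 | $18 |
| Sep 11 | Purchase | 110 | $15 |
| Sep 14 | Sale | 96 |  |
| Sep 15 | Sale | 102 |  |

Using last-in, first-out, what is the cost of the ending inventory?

Ending inventory = $1,098

Sep 14, 96 sold [LIFO — newest first]: 96 @ $15 = $1,440
Sep 15, 102 sold [LIFO — newest first]: 14 @ $15 + 88 @ $18 = $1,794
Total COGS = $1,440 + $1,794 = $3,234
Ending inventory: 61 @ $18 = $1,098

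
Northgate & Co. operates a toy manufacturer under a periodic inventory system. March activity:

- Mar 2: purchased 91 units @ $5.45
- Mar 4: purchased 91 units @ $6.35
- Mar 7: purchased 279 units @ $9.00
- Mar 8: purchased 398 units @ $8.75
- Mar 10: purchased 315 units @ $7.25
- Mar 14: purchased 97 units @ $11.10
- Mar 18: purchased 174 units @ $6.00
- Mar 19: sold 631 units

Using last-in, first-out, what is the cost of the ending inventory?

Ending inventory = $6,673.55

Mar 19, 631 sold [LIFO — newest first]: 174 @ $6.00 + 97 @ $11.10 + 315 @ $7.25 + 45 @ $8.75 = $4,798.20
Ending inventory: 91 @ $5.45 + 91 @ $6.35 + 279 @ $9.00 + 353 @ $8.75 = $6,673.55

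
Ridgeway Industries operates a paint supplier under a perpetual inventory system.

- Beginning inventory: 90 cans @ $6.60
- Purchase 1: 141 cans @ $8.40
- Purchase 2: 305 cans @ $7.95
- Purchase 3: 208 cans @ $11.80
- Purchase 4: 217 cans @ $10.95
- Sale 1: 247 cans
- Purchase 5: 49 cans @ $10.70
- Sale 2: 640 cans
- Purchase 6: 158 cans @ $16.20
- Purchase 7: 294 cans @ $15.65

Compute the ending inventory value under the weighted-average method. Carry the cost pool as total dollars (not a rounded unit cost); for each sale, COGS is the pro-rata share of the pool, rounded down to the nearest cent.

After Beginning: 90 on hand, pool $594.00 (≈ $6.6000 each)
After Purchase 1: 231 on hand, pool $1,778.40 (≈ $7.6987 each)
After Purchase 2: 536 on hand, pool $4,203.15 (≈ $7.8417 each)
After Purchase 3: 744 on hand, pool $6,657.55 (≈ $8.9483 each)
After Purchase 4: 961 on hand, pool $9,033.70 (≈ $9.4003 each)
Sale 1, sell 247: 247/961 × $9,033.70 → $2,321.87
After Purchase 5: 763 on hand, pool $7,236.13 (≈ $9.4838 each)
Sale 2, sell 640: 640/763 × $7,236.13 → $6,069.62
After Purchase 6: 281 on hand, pool $3,726.11 (≈ $13.2602 each)
After Purchase 7: 575 on hand, pool $8,327.21 (≈ $14.4821 each)
Total COGS = $2,321.87 + $6,069.62 = $8,391.49
Ending inventory (cost pool remaining) = $8,327.21

Ending inventory = $8,327.21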